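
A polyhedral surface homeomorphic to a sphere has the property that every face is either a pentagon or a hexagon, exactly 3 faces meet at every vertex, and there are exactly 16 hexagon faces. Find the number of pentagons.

Let x be the number of pentagons; then F = 16 + x.
Edge–face incidences: 2E = 6·16 + 5·x = 96 + 5x.
Every vertex has degree 3, so 3V = 2E.
Euler: V − E + F = 2 ⇒ (2E)/3 − E + (16 + x) = 2.
Multiply by 6: 2·(2E) − 3·(2E) + 6·(16 + x) = 12, i.e. 96 + 6x − (96 + 5x) = 12.
Collecting terms: x = 12.
Then 2E = 96 + 5·12 = 156, so E = 78, V = 2E/3 = 52, F = 16 + 12 = 28.

12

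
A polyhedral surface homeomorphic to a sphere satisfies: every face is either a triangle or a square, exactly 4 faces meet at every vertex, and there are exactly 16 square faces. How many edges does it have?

Let x be the number of triangles; then F = 16 + x.
Edge–face incidences: 2E = 4·16 + 3·x = 64 + 3x.
Every vertex has degree 4, so 4V = 2E.
Euler: V − E + F = 2 ⇒ (2E)/4 − E + (16 + x) = 2.
Multiply by 8: 2·(2E) − 4·(2E) + 8·(16 + x) = 16, i.e. 128 + 8x − 2·(64 + 3x) = 16.
Collecting terms: 2x = 16, so x = 8.
Then 2E = 64 + 3·8 = 88, so E = 44, V = 2E/4 = 22, F = 16 + 8 = 24.

44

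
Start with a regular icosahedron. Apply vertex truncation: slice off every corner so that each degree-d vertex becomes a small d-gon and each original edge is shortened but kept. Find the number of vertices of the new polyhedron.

60

The base solid has V = 12, E = 30, F = 20.
Truncation replaces each original edge-end by a new vertex, so V′ = 2E = 60.
Each original edge survives, and each old vertex of degree d contributes d new edges; summing degrees gives Σd = 2E, so E′ = E + 2E = 3E = 90.
Each original face survives and each original vertex becomes one new face: F′ = F + V = 32.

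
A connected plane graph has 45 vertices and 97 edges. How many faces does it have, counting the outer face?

Euler's formula for a connected plane graph: V − E + F = 2, so F = 2 − 45 + 97 = 54.

54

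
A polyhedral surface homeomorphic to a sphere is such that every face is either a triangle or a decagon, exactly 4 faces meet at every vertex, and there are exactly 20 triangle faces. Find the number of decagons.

2

Let x be the number of decagons; then F = 20 + x.
Edge–face incidences: 2E = 3·20 + 10·x = 60 + 10x.
Every vertex has degree 4, so 4V = 2E.
Euler: V − E + F = 2 ⇒ (2E)/4 − E + (20 + x) = 2.
Multiply by 8: 2·(2E) − 4·(2E) + 8·(20 + x) = 16, i.e. 160 + 8x − 2·(60 + 10x) = 16.
Collecting terms: −12x + 40 = 16, so −12x = −24, so x = 2.
Then 2E = 60 + 10·2 = 80, so E = 40, V = 2E/4 = 20, F = 20 + 2 = 22.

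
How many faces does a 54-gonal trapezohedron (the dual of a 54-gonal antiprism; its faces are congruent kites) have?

108

The n-trapezohedron (dual of the n-antiprism) has V = 2·54 + 2 = 110, E = 4·54 = 216, F = 2·54 = 108.
Check: V − E + F = 110 − 216 + 108 = 2.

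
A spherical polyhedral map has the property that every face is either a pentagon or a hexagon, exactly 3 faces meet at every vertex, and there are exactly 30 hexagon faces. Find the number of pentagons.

12

Let x be the number of pentagons; then F = 30 + x.
Edge–face incidences: 2E = 6·30 + 5·x = 180 + 5x.
Every vertex has degree 3, so 3V = 2E.
Euler: V − E + F = 2 ⇒ (2E)/3 − E + (30 + x) = 2.
Multiply by 6: 2·(2E) − 3·(2E) + 6·(30 + x) = 12, i.e. 180 + 6x − (180 + 5x) = 12.
Collecting terms: x = 12.
Then 2E = 180 + 5·12 = 240, so E = 120, V = 2E/3 = 80, F = 30 + 12 = 42.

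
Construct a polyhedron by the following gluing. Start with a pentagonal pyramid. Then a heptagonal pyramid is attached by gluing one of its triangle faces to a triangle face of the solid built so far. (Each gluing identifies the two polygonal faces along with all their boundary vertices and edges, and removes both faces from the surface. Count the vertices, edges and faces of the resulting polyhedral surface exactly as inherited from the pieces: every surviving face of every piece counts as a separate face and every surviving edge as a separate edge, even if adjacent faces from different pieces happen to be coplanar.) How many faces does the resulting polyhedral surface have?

12

A pentagonal pyramid: V=6, E=10, F=6.
Attach a heptagonal pyramid (V=8, E=14, F=8) along a 3-gon: merge 3 vertices and 3 edges, delete both glued faces → V=11, E=21, F=12.
Check: V − E + F = 11 − 21 + 12 = 2.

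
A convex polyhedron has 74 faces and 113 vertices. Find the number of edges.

185

Here V − E + F = 2.
E = V + F − (2) = 113 + 74 − (2) = 185.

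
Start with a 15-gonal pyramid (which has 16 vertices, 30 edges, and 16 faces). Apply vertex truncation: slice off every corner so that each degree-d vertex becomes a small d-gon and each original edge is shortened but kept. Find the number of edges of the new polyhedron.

90

Truncation replaces each original edge-end by a new vertex, so V′ = 2E = 60.
Each original edge survives, and each old vertex of degree d contributes d new edges; summing degrees gives Σd = 2E, so E′ = E + 2E = 3E = 90.
Each original face survives and each original vertex becomes one new face: F′ = F + V = 32.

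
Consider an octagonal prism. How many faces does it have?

10

A prism on an n-gon has two n-gon bases and n rectangular sides: V = 2·8 = 16, E = 3·8 = 24, F = 8 + 2 = 10.
Check: V − E + F = 16 − 24 + 10 = 2.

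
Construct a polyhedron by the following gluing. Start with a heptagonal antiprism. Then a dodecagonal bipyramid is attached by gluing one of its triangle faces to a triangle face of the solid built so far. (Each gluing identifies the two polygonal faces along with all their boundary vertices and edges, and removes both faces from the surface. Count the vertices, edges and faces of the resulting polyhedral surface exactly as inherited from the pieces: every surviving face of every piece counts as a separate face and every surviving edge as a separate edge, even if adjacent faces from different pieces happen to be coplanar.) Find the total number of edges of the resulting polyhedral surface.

61

A heptagonal antiprism: V=14, E=28, F=16.
Attach a dodecagonal bipyramid (V=14, E=36, F=24) along a 3-gon: merge 3 vertices and 3 edges, delete both glued faces → V=25, E=61, F=38.
Check: V − E + F = 25 − 61 + 38 = 2.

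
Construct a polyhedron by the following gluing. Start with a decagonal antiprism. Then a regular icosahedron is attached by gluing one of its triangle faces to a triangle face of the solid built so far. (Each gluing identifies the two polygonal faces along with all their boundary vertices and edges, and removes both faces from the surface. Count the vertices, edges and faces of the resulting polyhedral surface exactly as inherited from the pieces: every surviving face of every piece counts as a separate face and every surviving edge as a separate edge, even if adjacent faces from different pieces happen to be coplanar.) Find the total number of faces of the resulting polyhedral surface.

40

A decagonal antiprism: V=20, E=40, F=22.
Attach a regular icosahedron (V=12, E=30, F=20) along a 3-gon: merge 3 vertices and 3 edges, delete both glued faces → V=29, E=67, F=40.
Check: V − E + F = 29 − 67 + 40 = 2.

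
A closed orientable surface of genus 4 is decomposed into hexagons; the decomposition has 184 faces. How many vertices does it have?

362

χ = 2 − 2·4 = -6, and every face is a hexagon so 6F = 2E.
E = 6·184/2 = 552. Then V = -6 + E − F = -6 + 552 − 184 = 362.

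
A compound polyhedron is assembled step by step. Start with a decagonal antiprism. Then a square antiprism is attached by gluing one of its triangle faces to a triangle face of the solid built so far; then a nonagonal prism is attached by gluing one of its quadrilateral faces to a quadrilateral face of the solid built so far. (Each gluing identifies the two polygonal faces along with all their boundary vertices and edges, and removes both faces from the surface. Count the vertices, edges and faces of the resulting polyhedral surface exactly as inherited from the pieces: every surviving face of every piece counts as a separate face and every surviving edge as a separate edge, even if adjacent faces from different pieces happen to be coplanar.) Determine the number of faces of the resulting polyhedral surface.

A decagonal antiprism: V=20, E=40, F=22.
Attach a square antiprism (V=8, E=16, F=10) along a 3-gon: merge 3 vertices and 3 edges, delete both glued faces → V=25, E=53, F=30.
Attach a nonagonal prism (V=18, E=27, F=11) along a 4-gon: merge 4 vertices and 4 edges, delete both glued faces → V=39, E=76, F=39.
Check: V − E + F = 39 − 76 + 39 = 2.

39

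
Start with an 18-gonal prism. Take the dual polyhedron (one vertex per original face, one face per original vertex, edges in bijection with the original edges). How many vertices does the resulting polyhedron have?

The base solid has V = 36, E = 54, F = 20.
The dual swaps V and F and preserves E: V′ = F = 20, E′ = E = 54, F′ = V = 36.

20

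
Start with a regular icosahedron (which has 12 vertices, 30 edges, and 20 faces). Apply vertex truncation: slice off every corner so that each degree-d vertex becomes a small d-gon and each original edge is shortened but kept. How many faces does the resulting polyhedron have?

Truncation replaces each original edge-end by a new vertex, so V′ = 2E = 60.
Each original edge survives, and each old vertex of degree d contributes d new edges; summing degrees gives Σd = 2E, so E′ = E + 2E = 3E = 90.
Each original face survives and each original vertex becomes one new face: F′ = F + V = 32.

32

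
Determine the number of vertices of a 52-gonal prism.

A prism on an n-gon has two n-gon bases and n rectangular sides: V = 2·52 = 104, E = 3·52 = 156, F = 52 + 2 = 54.

104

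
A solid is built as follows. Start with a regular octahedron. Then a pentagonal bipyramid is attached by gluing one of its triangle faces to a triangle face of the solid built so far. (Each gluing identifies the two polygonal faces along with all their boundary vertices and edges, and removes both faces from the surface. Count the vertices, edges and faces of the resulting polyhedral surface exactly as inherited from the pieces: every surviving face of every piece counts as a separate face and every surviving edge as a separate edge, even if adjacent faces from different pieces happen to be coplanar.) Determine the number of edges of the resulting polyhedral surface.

24

A regular octahedron: V=6, E=12, F=8.
Attach a pentagonal bipyramid (V=7, E=15, F=10) along a 3-gon: merge 3 vertices and 3 edges, delete both glued faces → V=10, E=24, F=16.
Check: V − E + F = 10 − 24 + 16 = 2.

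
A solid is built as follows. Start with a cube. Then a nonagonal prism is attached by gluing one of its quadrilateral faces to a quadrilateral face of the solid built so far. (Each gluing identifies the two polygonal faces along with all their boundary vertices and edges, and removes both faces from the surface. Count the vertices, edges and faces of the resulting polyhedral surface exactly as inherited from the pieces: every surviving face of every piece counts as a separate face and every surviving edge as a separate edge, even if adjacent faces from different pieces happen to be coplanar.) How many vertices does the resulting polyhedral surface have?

22

A cube: V=8, E=12, F=6.
Attach a nonagonal prism (V=18, E=27, F=11) along a 4-gon: merge 4 vertices and 4 edges, delete both glued faces → V=22, E=35, F=15.
Check: V − E + F = 22 − 35 + 15 = 2.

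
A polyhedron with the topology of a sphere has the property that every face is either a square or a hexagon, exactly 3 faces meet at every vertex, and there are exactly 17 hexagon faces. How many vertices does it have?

Let x be the number of squares; then F = 17 + x.
Edge–face incidences: 2E = 6·17 + 4·x = 102 + 4x.
Every vertex has degree 3, so 3V = 2E.
Euler: V − E + F = 2 ⇒ (2E)/3 − E + (17 + x) = 2.
Multiply by 6: 2·(2E) − 3·(2E) + 6·(17 + x) = 12, i.e. 102 + 6x − (102 + 4x) = 12.
Collecting terms: 2x = 12, so x = 6.
Then 2E = 102 + 4·6 = 126, so E = 63, V = 2E/3 = 42, F = 17 + 6 = 23.

42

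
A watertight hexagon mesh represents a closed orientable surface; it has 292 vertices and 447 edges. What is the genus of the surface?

Every face is a hexagon and each edge borders two faces, so 6F = 2·447, giving F = 149.
χ = V − E + F = 292 − 447 + 149 = -6.
For a closed orientable surface χ = 2 − 2g, so g = (2 − (-6))/2 = 4.

4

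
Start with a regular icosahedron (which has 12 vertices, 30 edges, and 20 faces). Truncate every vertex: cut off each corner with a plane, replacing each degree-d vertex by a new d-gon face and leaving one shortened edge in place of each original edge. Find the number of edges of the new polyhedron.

90

Truncation replaces each original edge-end by a new vertex, so V′ = 2E = 60.
Each original edge survives, and each old vertex of degree d contributes d new edges; summing degrees gives Σd = 2E, so E′ = E + 2E = 3E = 90.
Each original face survives and each original vertex becomes one new face: F′ = F + V = 32.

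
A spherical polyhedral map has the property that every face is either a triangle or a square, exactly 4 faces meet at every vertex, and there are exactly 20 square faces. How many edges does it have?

Let x be the number of triangles; then F = 20 + x.
Edge–face incidences: 2E = 4·20 + 3·x = 80 + 3x.
Every vertex has degree 4, so 4V = 2E.
Euler: V − E + F = 2 ⇒ (2E)/4 − E + (20 + x) = 2.
Multiply by 8: 2·(2E) − 4·(2E) + 8·(20 + x) = 16, i.e. 160 + 8x − 2·(80 + 3x) = 16.
Collecting terms: 2x = 16, so x = 8.
Then 2E = 80 + 3·8 = 104, so E = 52, V = 2E/4 = 26, F = 20 + 8 = 28.

52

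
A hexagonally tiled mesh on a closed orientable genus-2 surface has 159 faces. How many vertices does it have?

χ = 2 − 2·2 = -2, and every face is a hexagon so 6F = 2E.
E = 6·159/2 = 477. Then V = -2 + E − F = -2 + 477 − 159 = 316.

316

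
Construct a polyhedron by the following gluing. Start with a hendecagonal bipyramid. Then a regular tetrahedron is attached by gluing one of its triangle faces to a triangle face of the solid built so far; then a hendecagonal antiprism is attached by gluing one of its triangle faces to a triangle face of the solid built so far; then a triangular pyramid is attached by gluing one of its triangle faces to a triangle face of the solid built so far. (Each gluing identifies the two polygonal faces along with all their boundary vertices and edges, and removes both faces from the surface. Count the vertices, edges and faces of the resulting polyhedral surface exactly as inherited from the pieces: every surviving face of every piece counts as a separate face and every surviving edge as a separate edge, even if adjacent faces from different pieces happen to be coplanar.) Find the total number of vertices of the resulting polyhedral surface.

34

A hendecagonal bipyramid: V=13, E=33, F=22.
Attach a regular tetrahedron (V=4, E=6, F=4) along a 3-gon: merge 3 vertices and 3 edges, delete both glued faces → V=14, E=36, F=24.
Attach a hendecagonal antiprism (V=22, E=44, F=24) along a 3-gon: merge 3 vertices and 3 edges, delete both glued faces → V=33, E=77, F=46.
Attach a triangular pyramid (V=4, E=6, F=4) along a 3-gon: merge 3 vertices and 3 edges, delete both glued faces → V=34, E=80, F=48.
Check: V − E + F = 34 − 80 + 48 = 2.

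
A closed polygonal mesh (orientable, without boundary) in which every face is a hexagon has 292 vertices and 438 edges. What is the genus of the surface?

1

Every face is a hexagon and each edge borders two faces, so 6F = 2·438, giving F = 146.
χ = V − E + F = 292 − 438 + 146 = 0.
For a closed orientable surface χ = 2 − 2g, so g = (2 − (0))/2 = 1.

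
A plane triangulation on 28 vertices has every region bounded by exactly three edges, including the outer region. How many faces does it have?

In a plane triangulation 3F = 2E and V − E + F = 2, so F = 2V − 4 = 2·28 − 4 = 52.

52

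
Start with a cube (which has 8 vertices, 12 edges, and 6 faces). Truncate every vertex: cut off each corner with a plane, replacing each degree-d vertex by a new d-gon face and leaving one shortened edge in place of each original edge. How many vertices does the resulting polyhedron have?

Truncation replaces each original edge-end by a new vertex, so V′ = 2E = 24.
Each original edge survives, and each old vertex of degree d contributes d new edges; summing degrees gives Σd = 2E, so E′ = E + 2E = 3E = 36.
Each original face survives and each original vertex becomes one new face: F′ = F + V = 14.

24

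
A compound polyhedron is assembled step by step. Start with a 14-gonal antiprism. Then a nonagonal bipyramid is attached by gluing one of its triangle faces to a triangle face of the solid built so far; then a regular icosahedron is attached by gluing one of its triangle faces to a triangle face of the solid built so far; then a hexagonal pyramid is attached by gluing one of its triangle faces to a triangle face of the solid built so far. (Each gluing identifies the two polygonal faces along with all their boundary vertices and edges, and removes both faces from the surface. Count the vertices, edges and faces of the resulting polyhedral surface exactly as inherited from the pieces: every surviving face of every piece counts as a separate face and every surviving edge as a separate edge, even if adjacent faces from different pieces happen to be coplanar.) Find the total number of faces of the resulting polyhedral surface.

A 14-gonal antiprism: V=28, E=56, F=30.
Attach a nonagonal bipyramid (V=11, E=27, F=18) along a 3-gon: merge 3 vertices and 3 edges, delete both glued faces → V=36, E=80, F=46.
Attach a regular icosahedron (V=12, E=30, F=20) along a 3-gon: merge 3 vertices and 3 edges, delete both glued faces → V=45, E=107, F=64.
Attach a hexagonal pyramid (V=7, E=12, F=7) along a 3-gon: merge 3 vertices and 3 edges, delete both glued faces → V=49, E=116, F=69.
Check: V − E + F = 49 − 116 + 69 = 2.

69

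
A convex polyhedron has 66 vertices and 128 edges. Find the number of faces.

Here V − E + F = 2.
F = 2 − V + E = 2 − 66 + 128 = 64.

64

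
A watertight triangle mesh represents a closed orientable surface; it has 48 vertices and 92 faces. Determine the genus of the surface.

0

Every face is a triangle, so 2E = 3·92 = 276, giving E = 138.
χ = V − E + F = 48 − 138 + 92 = 2.
For a closed orientable surface χ = 2 − 2g, so g = (2 − (2))/2 = 0.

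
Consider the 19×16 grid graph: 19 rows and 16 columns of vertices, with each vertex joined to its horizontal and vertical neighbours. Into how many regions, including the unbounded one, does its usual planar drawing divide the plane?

271

The grid has V = 19·16 = 304 vertices and E = 19·15 + 16·18 = 573 edges.
F = 2 − V + E = 2 − 304 + 573 = 271.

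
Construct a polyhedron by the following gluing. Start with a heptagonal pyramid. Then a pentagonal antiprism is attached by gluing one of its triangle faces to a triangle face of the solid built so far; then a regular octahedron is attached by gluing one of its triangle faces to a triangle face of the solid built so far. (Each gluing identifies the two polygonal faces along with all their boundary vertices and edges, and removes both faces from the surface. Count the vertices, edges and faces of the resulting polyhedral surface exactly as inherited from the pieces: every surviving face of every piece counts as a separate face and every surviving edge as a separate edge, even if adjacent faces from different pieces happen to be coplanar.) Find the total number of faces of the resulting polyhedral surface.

A heptagonal pyramid: V=8, E=14, F=8.
Attach a pentagonal antiprism (V=10, E=20, F=12) along a 3-gon: merge 3 vertices and 3 edges, delete both glued faces → V=15, E=31, F=18.
Attach a regular octahedron (V=6, E=12, F=8) along a 3-gon: merge 3 vertices and 3 edges, delete both glued faces → V=18, E=40, F=24.
Check: V − E + F = 18 − 40 + 24 = 2.

24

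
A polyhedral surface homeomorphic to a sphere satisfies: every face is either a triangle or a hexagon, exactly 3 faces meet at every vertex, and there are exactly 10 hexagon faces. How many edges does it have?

36

Let x be the number of triangles; then F = 10 + x.
Edge–face incidences: 2E = 6·10 + 3·x = 60 + 3x.
Every vertex has degree 3, so 3V = 2E.
Euler: V − E + F = 2 ⇒ (2E)/3 − E + (10 + x) = 2.
Multiply by 6: 2·(2E) − 3·(2E) + 6·(10 + x) = 12, i.e. 60 + 6x − (60 + 3x) = 12.
Collecting terms: 3x = 12, so x = 4.
Then 2E = 60 + 3·4 = 72, so E = 36, V = 2E/3 = 24, F = 10 + 4 = 14.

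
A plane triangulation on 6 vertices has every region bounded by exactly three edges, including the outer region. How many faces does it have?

8

In a plane triangulation 3F = 2E and V − E + F = 2, so F = 2V − 4 = 2·6 − 4 = 8.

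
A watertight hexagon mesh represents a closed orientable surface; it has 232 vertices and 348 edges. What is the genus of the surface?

Every face is a hexagon and each edge borders two faces, so 6F = 2·348, giving F = 116.
χ = V − E + F = 232 − 348 + 116 = 0.
For a closed orientable surface χ = 2 − 2g, so g = (2 − (0))/2 = 1.

1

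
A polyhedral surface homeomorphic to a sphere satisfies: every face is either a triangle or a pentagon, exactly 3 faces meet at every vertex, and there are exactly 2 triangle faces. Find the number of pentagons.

6

Let x be the number of pentagons; then F = 2 + x.
Edge–face incidences: 2E = 3·2 + 5·x = 6 + 5x.
Every vertex has degree 3, so 3V = 2E.
Euler: V − E + F = 2 ⇒ (2E)/3 − E + (2 + x) = 2.
Multiply by 6: 2·(2E) − 3·(2E) + 6·(2 + x) = 12, i.e. 12 + 6x − (6 + 5x) = 12.
Collecting terms: x + 6 = 12, so x = 6.
Then 2E = 6 + 5·6 = 36, so E = 18, V = 2E/3 = 12, F = 2 + 6 = 8.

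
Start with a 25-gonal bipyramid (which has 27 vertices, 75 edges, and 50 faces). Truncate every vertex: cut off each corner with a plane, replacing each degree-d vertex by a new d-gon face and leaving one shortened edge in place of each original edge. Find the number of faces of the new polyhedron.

Truncation replaces each original edge-end by a new vertex, so V′ = 2E = 150.
Each original edge survives, and each old vertex of degree d contributes d new edges; summing degrees gives Σd = 2E, so E′ = E + 2E = 3E = 225.
Each original face survives and each original vertex becomes one new face: F′ = F + V = 77.

77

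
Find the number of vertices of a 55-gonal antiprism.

110

An antiprism on an n-gon has two n-gon caps and 2n triangles: V = 2·55 = 110, E = 4·55 = 220, F = 2·55 + 2 = 112.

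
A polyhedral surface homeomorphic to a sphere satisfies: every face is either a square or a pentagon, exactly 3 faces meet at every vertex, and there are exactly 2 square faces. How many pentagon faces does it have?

8

Let x be the number of pentagons; then F = 2 + x.
Edge–face incidences: 2E = 4·2 + 5·x = 8 + 5x.
Every vertex has degree 3, so 3V = 2E.
Euler: V − E + F = 2 ⇒ (2E)/3 − E + (2 + x) = 2.
Multiply by 6: 2·(2E) − 3·(2E) + 6·(2 + x) = 12, i.e. 12 + 6x − (8 + 5x) = 12.
Collecting terms: x + 4 = 12, so x = 8.
Then 2E = 8 + 5·8 = 48, so E = 24, V = 2E/3 = 16, F = 2 + 8 = 10.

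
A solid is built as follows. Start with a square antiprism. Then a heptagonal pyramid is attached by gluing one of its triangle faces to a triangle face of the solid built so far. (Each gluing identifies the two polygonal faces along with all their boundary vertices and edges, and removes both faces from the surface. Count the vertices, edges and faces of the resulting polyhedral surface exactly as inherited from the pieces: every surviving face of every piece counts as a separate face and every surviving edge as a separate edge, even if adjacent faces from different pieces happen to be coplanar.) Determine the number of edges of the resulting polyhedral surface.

27

A square antiprism: V=8, E=16, F=10.
Attach a heptagonal pyramid (V=8, E=14, F=8) along a 3-gon: merge 3 vertices and 3 edges, delete both glued faces → V=13, E=27, F=16.
Check: V − E + F = 13 − 27 + 16 = 2.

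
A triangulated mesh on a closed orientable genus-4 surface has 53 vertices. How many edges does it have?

177

χ = 2 − 2·4 = -6, and every face is a triangle so 3F = 2E.
V − E + F = -6 with E = 3F/2 gives 53 − (3/2 − 1)·F = -6, so F = 118 and E = 177.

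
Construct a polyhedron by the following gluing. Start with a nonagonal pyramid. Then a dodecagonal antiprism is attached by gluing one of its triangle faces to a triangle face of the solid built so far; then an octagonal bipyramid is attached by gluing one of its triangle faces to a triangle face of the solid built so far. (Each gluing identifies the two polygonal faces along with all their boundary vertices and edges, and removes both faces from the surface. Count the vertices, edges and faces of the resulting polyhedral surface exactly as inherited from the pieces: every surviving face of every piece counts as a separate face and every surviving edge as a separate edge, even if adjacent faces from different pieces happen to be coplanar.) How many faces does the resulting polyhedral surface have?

A nonagonal pyramid: V=10, E=18, F=10.
Attach a dodecagonal antiprism (V=24, E=48, F=26) along a 3-gon: merge 3 vertices and 3 edges, delete both glued faces → V=31, E=63, F=34.
Attach an octagonal bipyramid (V=10, E=24, F=16) along a 3-gon: merge 3 vertices and 3 edges, delete both glued faces → V=38, E=84, F=48.
Check: V − E + F = 38 − 84 + 48 = 2.

48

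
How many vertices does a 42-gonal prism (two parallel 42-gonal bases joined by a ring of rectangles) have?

84

A prism on an n-gon has two n-gon bases and n rectangular sides: V = 2·42 = 84, E = 3·42 = 126, F = 42 + 2 = 44.
Check: V − E + F = 84 − 126 + 44 = 2.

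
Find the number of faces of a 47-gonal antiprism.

An antiprism on an n-gon has two n-gon caps and 2n triangles: V = 2·47 = 94, E = 4·47 = 188, F = 2·47 + 2 = 96.
Check: V − E + F = 94 − 188 + 96 = 2.

96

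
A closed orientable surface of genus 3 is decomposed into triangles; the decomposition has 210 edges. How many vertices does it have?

66

χ = 2 − 2·3 = -4, and every face is a triangle so 3F = 2E.
F = 2E/3 = 140. Then V = -4 + E − F = -4 + 210 − 140 = 66.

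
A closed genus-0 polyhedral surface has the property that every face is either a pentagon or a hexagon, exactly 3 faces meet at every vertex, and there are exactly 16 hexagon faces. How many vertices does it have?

Let x be the number of pentagons; then F = 16 + x.
Edge–face incidences: 2E = 6·16 + 5·x = 96 + 5x.
Every vertex has degree 3, so 3V = 2E.
Euler: V − E + F = 2 ⇒ (2E)/3 − E + (16 + x) = 2.
Multiply by 6: 2·(2E) − 3·(2E) + 6·(16 + x) = 12, i.e. 96 + 6x − (96 + 5x) = 12.
Collecting terms: x = 12.
Then 2E = 96 + 5·12 = 156, so E = 78, V = 2E/3 = 52, F = 16 + 12 = 28.

52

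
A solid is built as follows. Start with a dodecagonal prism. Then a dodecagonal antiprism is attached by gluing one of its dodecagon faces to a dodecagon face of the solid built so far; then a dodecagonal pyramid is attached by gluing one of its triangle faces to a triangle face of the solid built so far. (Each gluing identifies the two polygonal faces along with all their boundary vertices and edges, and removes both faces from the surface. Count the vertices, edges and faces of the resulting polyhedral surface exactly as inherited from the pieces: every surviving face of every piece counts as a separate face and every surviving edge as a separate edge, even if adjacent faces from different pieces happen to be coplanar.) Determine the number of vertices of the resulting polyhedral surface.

A dodecagonal prism: V=24, E=36, F=14.
Attach a dodecagonal antiprism (V=24, E=48, F=26) along a 12-gon: merge 12 vertices and 12 edges, delete both glued faces → V=36, E=72, F=38.
Attach a dodecagonal pyramid (V=13, E=24, F=13) along a 3-gon: merge 3 vertices and 3 edges, delete both glued faces → V=46, E=93, F=49.
Check: V − E + F = 46 − 93 + 49 = 2.

46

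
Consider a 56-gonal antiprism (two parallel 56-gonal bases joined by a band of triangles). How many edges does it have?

An antiprism on an n-gon has two n-gon caps and 2n triangles: V = 2·56 = 112, E = 4·56 = 224, F = 2·56 + 2 = 114.

224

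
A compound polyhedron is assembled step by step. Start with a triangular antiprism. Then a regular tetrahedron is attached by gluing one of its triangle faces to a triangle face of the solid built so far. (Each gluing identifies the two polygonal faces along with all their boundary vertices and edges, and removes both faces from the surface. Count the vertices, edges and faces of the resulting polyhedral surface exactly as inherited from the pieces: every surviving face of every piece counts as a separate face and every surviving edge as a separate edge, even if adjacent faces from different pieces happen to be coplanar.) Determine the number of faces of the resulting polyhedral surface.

A triangular antiprism: V=6, E=12, F=8.
Attach a regular tetrahedron (V=4, E=6, F=4) along a 3-gon: merge 3 vertices and 3 edges, delete both glued faces → V=7, E=15, F=10.
Check: V − E + F = 7 − 15 + 10 = 2.

10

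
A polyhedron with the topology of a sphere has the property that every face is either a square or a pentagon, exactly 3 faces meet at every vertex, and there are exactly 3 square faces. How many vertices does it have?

14

Let x be the number of pentagons; then F = 3 + x.
Edge–face incidences: 2E = 4·3 + 5·x = 12 + 5x.
Every vertex has degree 3, so 3V = 2E.
Euler: V − E + F = 2 ⇒ (2E)/3 − E + (3 + x) = 2.
Multiply by 6: 2·(2E) − 3·(2E) + 6·(3 + x) = 12, i.e. 18 + 6x − (12 + 5x) = 12.
Collecting terms: x + 6 = 12, so x = 6.
Then 2E = 12 + 5·6 = 42, so E = 21, V = 2E/3 = 14, F = 3 + 6 = 9.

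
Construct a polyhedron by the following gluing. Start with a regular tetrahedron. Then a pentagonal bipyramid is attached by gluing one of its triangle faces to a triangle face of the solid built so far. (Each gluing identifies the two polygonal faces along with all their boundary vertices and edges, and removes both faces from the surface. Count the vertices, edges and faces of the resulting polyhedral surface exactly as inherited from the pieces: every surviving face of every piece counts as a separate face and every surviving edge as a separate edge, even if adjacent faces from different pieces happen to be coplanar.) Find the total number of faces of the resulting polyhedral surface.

12

A regular tetrahedron: V=4, E=6, F=4.
Attach a pentagonal bipyramid (V=7, E=15, F=10) along a 3-gon: merge 3 vertices and 3 edges, delete both glued faces → V=8, E=18, F=12.
Check: V − E + F = 8 − 18 + 12 = 2.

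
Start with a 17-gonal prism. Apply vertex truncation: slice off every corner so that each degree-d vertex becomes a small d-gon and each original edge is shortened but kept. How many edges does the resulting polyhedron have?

The base solid has V = 34, E = 51, F = 19.
Truncation replaces each original edge-end by a new vertex, so V′ = 2E = 102.
Each original edge survives, and each old vertex of degree d contributes d new edges; summing degrees gives Σd = 2E, so E′ = E + 2E = 3E = 153.
Each original face survives and each original vertex becomes one new face: F′ = F + V = 53.

153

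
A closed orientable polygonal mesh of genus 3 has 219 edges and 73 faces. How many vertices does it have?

For a closed orientable surface of genus 3, χ = 2 − 2·3 = -4.
V = -4 + E − F = -4 + 219 − 73 = 142.

142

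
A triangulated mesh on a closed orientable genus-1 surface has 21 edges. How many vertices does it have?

7

χ = 2 − 2·1 = 0, and every face is a triangle so 3F = 2E.
F = 2E/3 = 14. Then V = 0 + E − F = 0 + 21 − 14 = 7.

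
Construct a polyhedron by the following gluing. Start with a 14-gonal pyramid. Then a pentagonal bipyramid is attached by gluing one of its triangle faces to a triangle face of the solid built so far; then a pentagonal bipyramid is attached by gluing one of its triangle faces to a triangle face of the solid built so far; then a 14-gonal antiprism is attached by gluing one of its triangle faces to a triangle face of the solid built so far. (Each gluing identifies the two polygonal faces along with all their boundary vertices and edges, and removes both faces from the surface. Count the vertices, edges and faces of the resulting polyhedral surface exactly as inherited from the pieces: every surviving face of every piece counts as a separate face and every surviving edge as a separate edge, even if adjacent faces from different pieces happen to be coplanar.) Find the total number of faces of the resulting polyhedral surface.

A 14-gonal pyramid: V=15, E=28, F=15.
Attach a pentagonal bipyramid (V=7, E=15, F=10) along a 3-gon: merge 3 vertices and 3 edges, delete both glued faces → V=19, E=40, F=23.
Attach a pentagonal bipyramid (V=7, E=15, F=10) along a 3-gon: merge 3 vertices and 3 edges, delete both glued faces → V=23, E=52, F=31.
Attach a 14-gonal antiprism (V=28, E=56, F=30) along a 3-gon: merge 3 vertices and 3 edges, delete both glued faces → V=48, E=105, F=59.
Check: V − E + F = 48 − 105 + 59 = 2.

59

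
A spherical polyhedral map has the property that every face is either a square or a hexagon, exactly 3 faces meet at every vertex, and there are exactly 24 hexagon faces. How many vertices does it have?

56

Let x be the number of squares; then F = 24 + x.
Edge–face incidences: 2E = 6·24 + 4·x = 144 + 4x.
Every vertex has degree 3, so 3V = 2E.
Euler: V − E + F = 2 ⇒ (2E)/3 − E + (24 + x) = 2.
Multiply by 6: 2·(2E) − 3·(2E) + 6·(24 + x) = 12, i.e. 144 + 6x − (144 + 4x) = 12.
Collecting terms: 2x = 12, so x = 6.
Then 2E = 144 + 4·6 = 168, so E = 84, V = 2E/3 = 56, F = 24 + 6 = 30.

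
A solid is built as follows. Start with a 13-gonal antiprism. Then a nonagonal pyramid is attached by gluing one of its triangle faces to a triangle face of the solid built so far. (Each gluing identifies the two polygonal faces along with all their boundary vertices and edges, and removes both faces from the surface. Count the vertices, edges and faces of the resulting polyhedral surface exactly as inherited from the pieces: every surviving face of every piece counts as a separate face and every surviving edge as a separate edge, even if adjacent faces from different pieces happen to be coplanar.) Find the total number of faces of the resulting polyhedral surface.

36

A 13-gonal antiprism: V=26, E=52, F=28.
Attach a nonagonal pyramid (V=10, E=18, F=10) along a 3-gon: merge 3 vertices and 3 edges, delete both glued faces → V=33, E=67, F=36.
Check: V − E + F = 33 − 67 + 36 = 2.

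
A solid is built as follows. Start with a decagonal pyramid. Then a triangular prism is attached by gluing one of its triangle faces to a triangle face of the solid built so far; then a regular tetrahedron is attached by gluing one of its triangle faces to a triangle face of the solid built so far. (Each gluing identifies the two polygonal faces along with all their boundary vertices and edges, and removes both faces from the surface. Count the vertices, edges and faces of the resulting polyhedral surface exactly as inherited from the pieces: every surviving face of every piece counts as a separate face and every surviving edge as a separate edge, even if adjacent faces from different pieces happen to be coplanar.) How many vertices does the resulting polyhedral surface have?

A decagonal pyramid: V=11, E=20, F=11.
Attach a triangular prism (V=6, E=9, F=5) along a 3-gon: merge 3 vertices and 3 edges, delete both glued faces → V=14, E=26, F=14.
Attach a regular tetrahedron (V=4, E=6, F=4) along a 3-gon: merge 3 vertices and 3 edges, delete both glued faces → V=15, E=29, F=16.
Check: V − E + F = 15 − 29 + 16 = 2.

15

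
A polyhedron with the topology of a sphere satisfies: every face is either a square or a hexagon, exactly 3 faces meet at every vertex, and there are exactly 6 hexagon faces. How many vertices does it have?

20

Let x be the number of squares; then F = 6 + x.
Edge–face incidences: 2E = 6·6 + 4·x = 36 + 4x.
Every vertex has degree 3, so 3V = 2E.
Euler: V − E + F = 2 ⇒ (2E)/3 − E + (6 + x) = 2.
Multiply by 6: 2·(2E) − 3·(2E) + 6·(6 + x) = 12, i.e. 36 + 6x − (36 + 4x) = 12.
Collecting terms: 2x = 12, so x = 6.
Then 2E = 36 + 4·6 = 60, so E = 30, V = 2E/3 = 20, F = 6 + 6 = 12.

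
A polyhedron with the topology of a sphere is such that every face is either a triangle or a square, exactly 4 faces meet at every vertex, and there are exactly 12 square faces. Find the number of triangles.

Let x be the number of triangles; then F = 12 + x.
Edge–face incidences: 2E = 4·12 + 3·x = 48 + 3x.
Every vertex has degree 4, so 4V = 2E.
Euler: V − E + F = 2 ⇒ (2E)/4 − E + (12 + x) = 2.
Multiply by 8: 2·(2E) − 4·(2E) + 8·(12 + x) = 16, i.e. 96 + 8x − 2·(48 + 3x) = 16.
Collecting terms: 2x = 16, so x = 8.
Then 2E = 48 + 3·8 = 72, so E = 36, V = 2E/4 = 18, F = 12 + 8 = 20.

8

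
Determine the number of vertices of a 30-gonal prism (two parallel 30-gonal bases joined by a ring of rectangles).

60

A prism on an n-gon has two n-gon bases and n rectangular sides: V = 2·30 = 60, E = 3·30 = 90, F = 30 + 2 = 32.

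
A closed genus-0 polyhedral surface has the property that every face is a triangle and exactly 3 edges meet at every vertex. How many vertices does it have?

4

Each face has 3 edges and each edge borders two faces, so 2E = 3F.
Each vertex has degree 3, so 3V = 2E and hence V = 3F/3.
Euler: V − E + F = 2 ⇒ (3F/3) − (3F/2) + F = 2.
Multiply by 6: (6 − 9 + 6)F = 12, i.e. 3F = 12.
So F = 4, E = 3·4/2 = 6, V = 3·4/3 = 4.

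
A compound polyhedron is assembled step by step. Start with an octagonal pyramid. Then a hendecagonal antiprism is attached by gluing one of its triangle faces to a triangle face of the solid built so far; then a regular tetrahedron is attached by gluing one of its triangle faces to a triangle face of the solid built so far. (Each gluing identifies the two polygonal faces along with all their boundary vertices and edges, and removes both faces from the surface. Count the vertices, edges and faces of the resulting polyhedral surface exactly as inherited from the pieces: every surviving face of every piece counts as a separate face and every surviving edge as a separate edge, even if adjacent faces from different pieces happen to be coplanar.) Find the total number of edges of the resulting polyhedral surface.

An octagonal pyramid: V=9, E=16, F=9.
Attach a hendecagonal antiprism (V=22, E=44, F=24) along a 3-gon: merge 3 vertices and 3 edges, delete both glued faces → V=28, E=57, F=31.
Attach a regular tetrahedron (V=4, E=6, F=4) along a 3-gon: merge 3 vertices and 3 edges, delete both glued faces → V=29, E=60, F=33.
Check: V − E + F = 29 − 60 + 33 = 2.

60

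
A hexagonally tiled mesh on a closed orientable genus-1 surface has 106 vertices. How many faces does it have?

χ = 2 − 2·1 = 0, and every face is a hexagon so 6F = 2E.
V − E + F = 0 with E = 6F/2 gives 106 − (6/2 − 1)·F = 0, so F = 53 and E = 159.

53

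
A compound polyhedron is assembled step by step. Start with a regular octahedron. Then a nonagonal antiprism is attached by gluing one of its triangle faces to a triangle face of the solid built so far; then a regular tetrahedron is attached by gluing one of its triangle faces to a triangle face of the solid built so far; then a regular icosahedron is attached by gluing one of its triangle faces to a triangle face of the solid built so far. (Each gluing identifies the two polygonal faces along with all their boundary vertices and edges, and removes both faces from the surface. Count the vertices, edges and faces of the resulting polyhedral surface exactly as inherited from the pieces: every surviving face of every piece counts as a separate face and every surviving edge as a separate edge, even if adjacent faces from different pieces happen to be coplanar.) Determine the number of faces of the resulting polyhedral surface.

A regular octahedron: V=6, E=12, F=8.
Attach a nonagonal antiprism (V=18, E=36, F=20) along a 3-gon: merge 3 vertices and 3 edges, delete both glued faces → V=21, E=45, F=26.
Attach a regular tetrahedron (V=4, E=6, F=4) along a 3-gon: merge 3 vertices and 3 edges, delete both glued faces → V=22, E=48, F=28.
Attach a regular icosahedron (V=12, E=30, F=20) along a 3-gon: merge 3 vertices and 3 edges, delete both glued faces → V=31, E=75, F=46.
Check: V − E + F = 31 − 75 + 46 = 2.

46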